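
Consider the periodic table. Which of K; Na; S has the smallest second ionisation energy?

S

IE_2 is the cost of taking one more electron from the +1 cation: K⁺ is the bare [Ar] core; Na⁺ is the bare [Ne] core; S⁺ still has 5 valence electrons.
Breaking into a closed-shell core is much more expensive than removing a leftover valence electron — K and Na have the largest IE_2 here.
Tabulated IE_2 (kJ/mol): K 3052, Na 4562, S 2252.
Hence IE_2: S < K < Na.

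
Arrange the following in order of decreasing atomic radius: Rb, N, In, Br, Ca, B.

Rb > Ca > In > Br > B > N

Radius decreases left→right (rising Z_eff, same n) and increases top→bottom (higher n).
These span different periods and groups, so the two trends combine.
B > N: B lies to the left of N in period 2, so the across-period effect alone puts B larger.
Br > B: the two effects oppose for this pair; the down-group effect wins (114 vs 85 pm).
In > Br: both effects reinforce here, so In is clearly the larger of the two.
Ca > In: the two effects oppose for this pair; the across-period effect wins (171 vs 142 pm).
Rb > Ca: relative to Ca, both the across-period and down-group shifts push Rb's atomic radius up.
For reference (pm): B 85, N 71, Ca 171, Br 114, Rb 210, In 142.
So from largest to smallest: Rb > Ca > In > Br > B > N.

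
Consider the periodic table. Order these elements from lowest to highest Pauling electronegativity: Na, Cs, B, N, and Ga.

B is in period 2, group 13; N is in period 2, group 15; Na is in period 3, group 1; Ga is in period 4, group 13; Cs is in period 6, group 1.
Atoms toward the upper right of the periodic table pull bonding electrons most strongly.
Neither a single period nor a single group — weigh both effects.
Na > Cs: Na sits above Cs in group 1, so the down-group effect alone puts Na higher.
Ga > Na: the two effects oppose for this pair; the across-period effect wins (1.81 vs 0.93).
B > Ga: B sits above Ga in group 13, so the down-group effect alone puts B higher.
N > B: N lies to the right of B in period 2, so the across-period effect alone puts N higher.
Approximate values (Pauling): B 2.04, N 3.04, Na 0.93, Ga 1.81, Cs 0.79.
So from lowest to highest: Cs < Na < Ga < B < N.

Cs, Na, Ga, B, N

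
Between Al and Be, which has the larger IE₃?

Be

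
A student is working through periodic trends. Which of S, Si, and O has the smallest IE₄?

Si

IE_4 is the cost of taking one more electron from the +3 cation: S³⁺ still has 3 valence electrons; Si³⁺ still has 1 valence electron; O³⁺ still has 3 valence electrons.
All are still removing valence electrons, so compare the +3 ions as you would atoms: IE_4 generally rises across a period (higher Z_eff) and falls down a group (larger shell), subject to the usual subshell exceptions.
Valence configurations: S³⁺ [Ne]3s²3p¹, Si³⁺ [Ne]3s¹, O³⁺ [He]2s²2p¹.
The numbers (kJ/mol): S 4556, Si 4356, O 7469.
So the fourth ionization energies run Si < S < O.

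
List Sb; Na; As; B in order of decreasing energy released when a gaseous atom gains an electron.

Sb > As > Na > B

B is in period 2, group 13; Na is in period 3, group 1; As is in period 4, group 15; Sb is in period 5, group 15.
Atoms with high Z_eff and room in the valence shell (especially the halogens) have the most exothermic electron affinities.
Neither a single period nor a single group — weigh both effects.
Na > B: this pair runs against the simple trend — see the exception note.
As > Na: the two effects oppose for this pair; the across-period effect wins (78 vs 53 kJ/mol).
Sb > As: this pair runs against the simple trend — see the exception note.
Note the exception: Na has a higher electron affinity than B, contrary to the simple trend — B's ns²np¹ configuration gives only a small electron affinity — the sparsely filled np subshell binds an added electron weakly.
Note the exception: Sb has a higher electron affinity than As, contrary to the simple trend — both are half-filled np³, but the pairing/repulsion penalty for the added electron shrinks as the p orbitals become larger and more diffuse down the group, and for Sb that outweighs the weaker nuclear attraction.
For reference (kJ/mol): B 27, Na 53, As 78, Sb 103.
So from highest to lowest: Sb > As > Na > B.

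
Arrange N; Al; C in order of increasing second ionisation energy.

The second ionization energy removes an electron from the +1 ion. For each element: N⁺ still has 4 valence electrons; Al⁺ still has 2 valence electrons; C⁺ still has 3 valence electrons.
All are still removing valence electrons, so compare the +1 ions as you would atoms: IE_2 generally rises across a period (higher Z_eff) and falls down a group (larger shell), subject to the usual subshell exceptions.
Valence configurations: N⁺ [He]2s²2p², Al⁺ [Ne]3s², C⁺ [He]2s²2p¹.
Tabulated IE_2 (kJ/mol): N 2856, Al 1817, C 2353.
Putting it together, IE_2: Al < C < N.

Al, C, N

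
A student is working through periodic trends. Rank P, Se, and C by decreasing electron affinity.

Adding an electron releases more energy for atoms nearer the top right (short of the noble gases).
These sit on a diagonal, where the across-period and down-group effects partly cancel.
C > P: the two effects oppose for this pair; the down-group effect wins (122 vs 72 kJ/mol).
Se > C: period and group pull opposite ways; the across-period shift dominates (195 vs 122 kJ/mol).
Approximate values (kJ/mol): C 122, P 72, Se 195.
So from highest to lowest: Se > C > P.

Se, C, P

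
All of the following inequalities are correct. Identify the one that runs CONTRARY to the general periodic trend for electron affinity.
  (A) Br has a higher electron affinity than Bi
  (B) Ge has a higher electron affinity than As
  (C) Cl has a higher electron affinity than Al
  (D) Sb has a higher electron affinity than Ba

(B)

The general trend: electron affinity increases across a period and decreases down a group.
(A) Br (period 4, group 17) vs Bi (period 6, group 15): the stated order agrees with the simple trend.
(B) Ge (period 4, group 14) vs As (period 4, group 15): the stated order contradicts the simple trend.
(C) Cl (period 3, group 17) vs Al (period 3, group 13): the stated order agrees with the simple trend.
(D) Sb (period 5, group 15) vs Ba (period 6, group 2): the stated order agrees with the simple trend.
The exception is (B): adding an electron to As's half-filled 4p³ is unfavourable, so Ge (4p²) has the more exothermic EA.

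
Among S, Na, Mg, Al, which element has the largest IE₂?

Na

Consider each +1 ion: S⁺ still has 5 valence electrons; Na⁺ is the bare [Ne] core; Mg⁺ still has 1 valence electron; Al⁺ still has 2 valence electrons.
Core electrons are held far more tightly than valence electrons, so Na tops the IE_2 order.
Valence configurations: S⁺ [Ne]3s²3p³, Mg⁺ [Ne]3s¹, Al⁺ [Ne]3s².
The numbers (kJ/mol): S 2252, Na 4562, Mg 1451, Al 1817.
Overall IE_2 order: Mg < Al < S < Na.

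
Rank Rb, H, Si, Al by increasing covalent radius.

H < Si < Al < Rb

Moving right in a period, electrons are added to the same shell under a stronger nuclear pull, so atoms get smaller; moving down, a new shell is opened and atoms get larger.
Neither a single period nor a single group — weigh both effects.
Si > H: period and group pull opposite ways; the down-group shift dominates (116 vs 32 pm).
Al > Si: Al lies to the left of Si in period 3, so the across-period effect alone puts Al larger.
Rb > Al: relative to Al, both the across-period and down-group shifts push Rb's atomic radius up.
For reference (pm): H 32, Al 126, Si 116, Rb 210.
So from smallest to largest: H < Si < Al < Rb.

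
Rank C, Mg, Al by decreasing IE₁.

C > Mg > Al

C is in period 2, group 14; Mg is in period 3, group 2; Al is in period 3, group 13.
IE₁ increases left→right with effective nuclear charge and decreases top→bottom as the valence shell moves farther out.
Neither a single period nor a single group — weigh both effects.
Mg > Al: this pair runs against the simple trend — see the exception note.
C > Mg: both effects reinforce here, so C is clearly the higher of the two.
Note the exception: Mg has a higher first ionization energy than Al, contrary to the simple trend — Al's single 3p electron is easier to remove than one from Mg's filled 3s².
For reference (kJ/mol): C 1086, Mg 738, Al 578.
So from highest to lowest: C > Mg > Al.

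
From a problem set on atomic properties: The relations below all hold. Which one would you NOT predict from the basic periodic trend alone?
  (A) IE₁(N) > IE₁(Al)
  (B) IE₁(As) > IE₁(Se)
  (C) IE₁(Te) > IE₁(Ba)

The general trend: first ionisation energy increases across a period and decreases down a group.
(A) N (period 2, group 15) vs Al (period 3, group 13): the stated order agrees with the simple trend.
(B) As (period 4, group 15) vs Se (period 4, group 16): the stated order contradicts the simple trend.
(C) Te (period 5, group 16) vs Ba (period 6, group 2): the stated order agrees with the simple trend.
The exception is (B): Se (4p⁴) ionizes more easily than half-filled As (4p³).

(B)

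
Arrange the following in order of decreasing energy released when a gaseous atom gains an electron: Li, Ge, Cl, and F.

Cl > F > Ge > Li

Li is in period 2, group 1; F is in period 2, group 17; Cl is in period 3, group 17; Ge is in period 4, group 14.
Electron affinity generally becomes more exothermic across a period toward the halogens and less exothermic down a group.
Here both period and group differ, so the two effects have to be weighed against each other.
Ge > Li: the two effects oppose for this pair; the across-period effect wins (119 vs 60 kJ/mol).
F > Ge: relative to Ge, both the across-period and down-group shifts push F's electron affinity up.
Cl > F: this pair runs against the simple trend — see the exception note.
Note the exception: Cl has a higher electron affinity than F, contrary to the simple trend — F's small 2p subshell makes the incoming electron feel strong e⁻–e⁻ repulsion, so Cl actually releases more energy on gaining an electron.
Tabulated electron affinity (kJ/mol): Li 60, F 328, Cl 349, Ge 119.
So from highest to lowest: Cl > F > Ge > Li.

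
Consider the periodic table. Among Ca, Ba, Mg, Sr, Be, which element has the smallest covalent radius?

Be is in period 2, group 2; Mg is in period 3, group 2; Ca is in period 4, group 2; Sr is in period 5, group 2; Ba is in period 6, group 2.
Across a period the added protons contract the valence shell; down a group each new principal shell makes the atom larger.
All are in group 2, so atomic radius increases down the group.
The smallest covalent radius among these belongs to Be.

Be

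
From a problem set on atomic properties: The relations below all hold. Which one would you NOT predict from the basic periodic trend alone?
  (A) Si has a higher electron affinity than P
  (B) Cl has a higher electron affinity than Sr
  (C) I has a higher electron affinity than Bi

(A)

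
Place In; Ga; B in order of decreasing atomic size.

B is in period 2, group 13; Ga is in period 4, group 13; In is in period 5, group 13.
Across a period the added protons contract the valence shell; down a group each new principal shell makes the atom larger.
All are in group 13, so atomic radius increases down the group.
So from largest to smallest: In > Ga > B.

In > Ga > B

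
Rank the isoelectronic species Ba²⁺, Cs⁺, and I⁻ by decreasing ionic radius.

All of these have 54 electrons, so size is governed by nuclear charge alone: the more protons, the stronger the pull on the same electron cloud, and the smaller the ion.
Nuclear charges: Ba²⁺ (Z=56), Cs⁺ (Z=55), I⁻ (Z=53).
Largest to smallest: I⁻ > Cs⁺ > Ba²⁺.

I⁻ > Cs⁺ > Ba²⁺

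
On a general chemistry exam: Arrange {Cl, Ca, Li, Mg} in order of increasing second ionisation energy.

Ca < Mg < Cl < Li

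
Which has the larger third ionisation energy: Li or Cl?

Li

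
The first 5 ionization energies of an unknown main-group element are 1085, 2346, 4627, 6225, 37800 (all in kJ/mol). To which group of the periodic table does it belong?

Look for the largest jump between consecutive ionization energies: IE5/IE4 ≈ 6.1, far larger than any earlier ratio.
That jump marks the point where a core electron is being removed. So the atom has 4 valence electrons.
A main-group element with 4 valence electrons is in group 14.

Group 14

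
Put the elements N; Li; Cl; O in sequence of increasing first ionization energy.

Li is in period 2, group 1; N is in period 2, group 15; O is in period 2, group 16; Cl is in period 3, group 17.
IE₁ increases left→right with effective nuclear charge and decreases top→bottom as the valence shell moves farther out.
Here both period and group differ, so the two effects have to be weighed against each other.
Cl > Li: the two effects oppose for this pair; the across-period effect wins (1251 vs 520 kJ/mol).
O > Cl: period and group pull opposite ways; the down-group shift dominates (1314 vs 1251 kJ/mol).
N > O: this pair runs against the simple trend — see the exception note.
Note the exception: N has a higher first ionization energy than O, contrary to the simple trend — pairing an electron in O's 2p⁴ costs repulsion energy, so O ionizes more easily than half-filled N (2p³).
For reference (kJ/mol): Li 520, N 1402, O 1314, Cl 1251.
So from lowest to highest: Li < Cl < O < N.

Li, Cl, O, N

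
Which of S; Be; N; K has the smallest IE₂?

Be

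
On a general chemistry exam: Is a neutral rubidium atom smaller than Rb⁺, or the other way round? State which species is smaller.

Forming Rb⁺ removes 1 electron from Rb. Fewer electrons for the same nuclear charge means less shielding and a higher Z_eff on the remaining electrons, and for main-group metals the entire outer shell is lost.
A cation is smaller than its parent atom: Rb⁺ < Rb.

Rb⁺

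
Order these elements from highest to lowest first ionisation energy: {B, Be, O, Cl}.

Be is in period 2, group 2; B is in period 2, group 13; O is in period 2, group 16; Cl is in period 3, group 17.
Across a period the outer electron is held more tightly (higher IE₁); down a group it sits in a higher shell, more shielded, and comes off more easily.
Here both period and group differ, so the two effects have to be weighed against each other.
Be > B: this pair runs against the simple trend — see the exception note.
Cl > Be: the two effects oppose for this pair; the across-period effect wins (1251 vs 900 kJ/mol).
O > Cl: the two effects oppose for this pair; the down-group effect wins (1314 vs 1251 kJ/mol).
Note the exception: Be has a higher first ionization energy than B, contrary to the simple trend — removing B's lone 2p electron is easier than breaking Be's filled 2s².
Tabulated first ionization energy (kJ/mol): Be 900, B 801, O 1314, Cl 1251.
So from highest to lowest: O > Cl > Be > B.

O > Cl > Be > B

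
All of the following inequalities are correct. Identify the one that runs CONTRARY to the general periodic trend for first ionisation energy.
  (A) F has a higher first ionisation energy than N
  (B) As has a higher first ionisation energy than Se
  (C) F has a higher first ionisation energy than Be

(B)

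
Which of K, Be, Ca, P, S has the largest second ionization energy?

The second ionization energy removes an electron from the +1 ion. For each element: K⁺ is the bare [Ar] core; Be⁺ still has 1 valence electron; Ca⁺ still has 1 valence electron; P⁺ still has 4 valence electrons; S⁺ still has 5 valence electrons.
Core electrons are held far more tightly than valence electrons, so K tops the IE_2 order.
Valence configurations: Be⁺ [He]2s¹, Ca⁺ [Ar]4s¹, P⁺ [Ne]3s²3p², S⁺ [Ne]3s²3p³.
Tabulated IE_2 (kJ/mol): K 3052, Be 1757, Ca 1145, P 1907, S 2252.
Hence IE_2: Ca < Be < P < S < K.

K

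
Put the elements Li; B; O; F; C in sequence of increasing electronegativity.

Li is in period 2, group 1; B is in period 2, group 13; C is in period 2, group 14; O is in period 2, group 16; F is in period 2, group 17.
Electronegativity increases across a period and decreases down a group, tracking effective nuclear charge and atomic size.
All lie in period 2, so electronegativity increases left to right.
So from lowest to highest: Li < B < C < O < F.

Li, B, C, O, F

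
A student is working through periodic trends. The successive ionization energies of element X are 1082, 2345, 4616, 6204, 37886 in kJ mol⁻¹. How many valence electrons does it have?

Look for the largest jump between consecutive ionization energies: IE5/IE4 ≈ 6.1, far larger than any earlier ratio.
That jump marks the point where a core electron is being removed. So the atom has 4 valence electrons.

4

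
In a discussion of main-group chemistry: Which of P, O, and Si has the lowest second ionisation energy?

After 1 electron has been removed, what remains? P⁺ still has 4 valence electrons; O⁺ still has 5 valence electrons; Si⁺ still has 3 valence electrons.
All are still removing valence electrons, so compare the +1 ions as you would atoms: IE_2 generally rises across a period (higher Z_eff) and falls down a group (larger shell), subject to the usual subshell exceptions.
Valence configurations: P⁺ [Ne]3s²3p², O⁺ [He]2s²2p³, Si⁺ [Ne]3s²3p¹.
Tabulated IE_2 (kJ/mol): P 1907, O 3388, Si 1577.
So the second ionization energies run Si < P < O.

Si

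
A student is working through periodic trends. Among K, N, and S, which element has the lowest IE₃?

S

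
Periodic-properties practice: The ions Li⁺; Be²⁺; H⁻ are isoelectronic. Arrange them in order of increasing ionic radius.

Be²⁺ < Li⁺ < H⁻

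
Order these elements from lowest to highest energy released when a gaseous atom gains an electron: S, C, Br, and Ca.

C is in period 2, group 14; S is in period 3, group 16; Ca is in period 4, group 2; Br is in period 4, group 17.
Electron affinity generally becomes more exothermic across a period toward the halogens and less exothermic down a group.
These span different periods and groups, so the two trends combine.
C > Ca: relative to Ca, both the across-period and down-group shifts push C's electron affinity up.
S > C: the two effects oppose for this pair; the across-period effect wins (200 vs 122 kJ/mol).
Br > S: the two effects oppose for this pair; the across-period effect wins (325 vs 200 kJ/mol).
Approximate values (kJ/mol): C 122, S 200, Ca 2, Br 325.
So from lowest to highest: Ca < C < S < Br.

Ca < C < S < Br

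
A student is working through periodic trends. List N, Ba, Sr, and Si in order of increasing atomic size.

N < Si < Sr < Ba

N is in period 2, group 15; Si is in period 3, group 14; Sr is in period 5, group 2; Ba is in period 6, group 2.
Moving right in a period, electrons are added to the same shell under a stronger nuclear pull, so atoms get smaller; moving down, a new shell is opened and atoms get larger.
These span different periods and groups, so the two trends combine.
Si > N: relative to N, both the across-period and down-group shifts push Si's atomic radius up.
Sr > Si: both effects reinforce here, so Sr is clearly the larger of the two.
Ba > Sr: they share group 2; the group trend gives Ba the larger value.
Approximate values (pm): N 71, Si 116, Sr 185, Ba 196.
So from smallest to largest: N < Si < Sr < Ba.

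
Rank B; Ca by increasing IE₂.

IE_2 is the cost of taking one more electron from the +1 cation: B⁺ still has 2 valence electrons; Ca⁺ still has 1 valence electron.
All are still removing valence electrons, so compare the +1 ions as you would atoms: IE_2 generally rises across a period (higher Z_eff) and falls down a group (larger shell), subject to the usual subshell exceptions.
Valence configurations: B⁺ [He]2s², Ca⁺ [Ar]4s¹.
Approximate IE_2 values (kJ/mol): B 2427, Ca 1145.
Putting it together, IE_2: Ca < B.

Ca < B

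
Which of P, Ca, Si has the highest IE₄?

IE_4 is the cost of taking one more electron from the +3 cation: P³⁺ still has 2 valence electrons; Ca³⁺ is already 1 electron into the core; Si³⁺ still has 1 valence electron.
Breaking into a closed-shell core is much more expensive than removing a leftover valence electron — Ca has the largest IE_4 here.
Valence configurations: P³⁺ [Ne]3s², Si³⁺ [Ne]3s¹.
The numbers (kJ/mol): P 4964, Ca 6491, Si 4356.
Overall IE_4 order: Si < P < Ca.

Ca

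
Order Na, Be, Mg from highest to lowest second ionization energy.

Na > Be > Mg

After 1 electron has been removed, what remains? Na⁺ is the bare [Ne] core; Be⁺ still has 1 valence electron; Mg⁺ still has 1 valence electron.
Core electrons are held far more tightly than valence electrons, so Na tops the IE_2 order.
Valence configurations: Be⁺ [He]2s¹, Mg⁺ [Ne]3s¹.
Approximate IE_2 values (kJ/mol): Na 4562, Be 1757, Mg 1451.
Putting it together, IE_2: Mg < Be < Na.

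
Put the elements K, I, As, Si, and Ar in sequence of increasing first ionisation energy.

K, Si, As, I, Ar

Si is in period 3, group 14; Ar is in period 3, group 18; K is in period 4, group 1; As is in period 4, group 15; I is in period 5, group 17.
IE₁ increases left→right with effective nuclear charge and decreases top→bottom as the valence shell moves farther out.
These span different periods and groups, so the two trends combine.
Si > K: relative to K, both the across-period and down-group shifts push Si's first ionization energy up.
As > Si: the two effects oppose for this pair; the across-period effect wins (947 vs 786 kJ/mol).
I > As: period and group pull opposite ways; the across-period shift dominates (1008 vs 947 kJ/mol).
Ar > I: both effects reinforce here, so Ar is clearly the higher of the two.
Tabulated first ionization energy (kJ/mol): Si 786, Ar 1521, K 419, As 947, I 1008.
So from lowest to highest: K < Si < As < I < Ar.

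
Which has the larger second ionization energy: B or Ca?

IE_2 is the cost of taking one more electron from the +1 cation: B⁺ still has 2 valence electrons; Ca⁺ still has 1 valence electron.
All are still removing valence electrons, so compare the +1 ions as you would atoms: IE_2 generally rises across a period (higher Z_eff) and falls down a group (larger shell), subject to the usual subshell exceptions.
Valence configurations: B⁺ [He]2s², Ca⁺ [Ar]4s¹.
Approximate IE_2 values (kJ/mol): B 2427, Ca 1145.
Overall IE_2 order: Ca < B.

B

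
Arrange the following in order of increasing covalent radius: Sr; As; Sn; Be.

Be is in period 2, group 2; As is in period 4, group 15; Sr is in period 5, group 2; Sn is in period 5, group 14.
Across a period the added protons contract the valence shell; down a group each new principal shell makes the atom larger.
Neither a single period nor a single group — weigh both effects.
As > Be: the two effects oppose for this pair; the down-group effect wins (121 vs 102 pm).
Sn > As: relative to As, both the across-period and down-group shifts push Sn's atomic radius up.
Sr > Sn: both are in period 5; the period trend gives Sr the larger value.
Tabulated atomic radius (pm): Be 102, As 121, Sr 185, Sn 140.
So from smallest to largest: Be < As < Sn < Sr.

Be < As < Sn < Sr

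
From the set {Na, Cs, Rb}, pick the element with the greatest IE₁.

Na

First ionization energy rises across a period (greater Z_eff holds electrons more tightly) and falls down a group (valence electrons are farther from the nucleus).
All are in group 1, so first ionization energy increases up the group.
The greatest IE₁ among these belongs to Na.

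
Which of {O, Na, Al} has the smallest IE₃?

Al

The third ionization energy removes an electron from the +2 ion. For each element: O²⁺ still has 4 valence electrons; Na²⁺ is already 1 electron into the core; Al²⁺ still has 1 valence electron.
Breaking into a closed-shell core is much more expensive than removing a leftover valence electron — Na has the largest IE_3 here.
Valence configurations: O²⁺ [He]2s²2p², Al²⁺ [Ne]3s¹.
The numbers (kJ/mol): O 5300, Na 6910, Al 2745.
So the third ionization energies run Al < O < Na.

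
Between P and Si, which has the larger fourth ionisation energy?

P

Consider each +3 ion: P³⁺ still has 2 valence electrons; Si³⁺ still has 1 valence electron.
All are still removing valence electrons, so compare the +3 ions as you would atoms: IE_4 generally rises across a period (higher Z_eff) and falls down a group (larger shell), subject to the usual subshell exceptions.
Valence configurations: P³⁺ [Ne]3s², Si³⁺ [Ne]3s¹.
Tabulated IE_4 (kJ/mol): P 4964, Si 4356.
Overall IE_4 order: Si < P.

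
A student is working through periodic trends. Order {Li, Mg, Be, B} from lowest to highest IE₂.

Mg < Be < B < Li

After 1 electron has been removed, what remains? Li⁺ is the bare [He] core; Mg⁺ still has 1 valence electron; Be⁺ still has 1 valence electron; B⁺ still has 2 valence electrons.
Core electrons are held far more tightly than valence electrons, so Li tops the IE_2 order.
Valence configurations: Mg⁺ [Ne]3s¹, Be⁺ [He]2s¹, B⁺ [He]2s².
Approximate IE_2 values (kJ/mol): Li 7298, Mg 1451, Be 1757, B 2427.
Putting it together, IE_2: Mg < Be < B < Li.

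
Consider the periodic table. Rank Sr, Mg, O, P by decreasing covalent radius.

O is in period 2, group 16; Mg is in period 3, group 2; P is in period 3, group 15; Sr is in period 5, group 2.
Across a period the added protons contract the valence shell; down a group each new principal shell makes the atom larger.
These span different periods and groups, so the two trends combine.
P > O: relative to O, both the across-period and down-group shifts push P's atomic radius up.
Mg > P: Mg lies to the left of P in period 3, so the across-period effect alone puts Mg larger.
Sr > Mg: they share group 2; the group trend gives Sr the larger value.
Approximate values (pm): O 63, Mg 139, P 111, Sr 185.
So from largest to smallest: Sr > Mg > P > O.

Sr, Mg, P, O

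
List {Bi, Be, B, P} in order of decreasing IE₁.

P > Be > B > Bi

Be is in period 2, group 2; B is in period 2, group 13; P is in period 3, group 15; Bi is in period 6, group 15.
Removing the outermost electron gets harder across a period and easier down a group.
Neither a single period nor a single group — weigh both effects.
B > Bi: the two effects oppose for this pair; the down-group effect wins (801 vs 703 kJ/mol).
Be > B: this pair runs against the simple trend — see the exception note.
P > Be: the two effects oppose for this pair; the across-period effect wins (1012 vs 900 kJ/mol).
Note the exception: Be has a higher first ionization energy than B, contrary to the simple trend — removing B's lone 2p electron is easier than breaking Be's filled 2s².
Approximate values (kJ/mol): Be 900, B 801, P 1012, Bi 703.
So from highest to lowest: P > Be > B > Bi.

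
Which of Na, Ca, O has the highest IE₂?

Na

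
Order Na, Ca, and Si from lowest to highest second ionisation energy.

Ca < Si < Na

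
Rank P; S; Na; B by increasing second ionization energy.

The second ionization energy removes an electron from the +1 ion. For each element: P⁺ still has 4 valence electrons; S⁺ still has 5 valence electrons; Na⁺ is the bare [Ne] core; B⁺ still has 2 valence electrons.
Breaking into a closed-shell core is much more expensive than removing a leftover valence electron — Na has the largest IE_2 here.
Valence configurations: P⁺ [Ne]3s²3p², S⁺ [Ne]3s²3p³, B⁺ [He]2s².
The numbers (kJ/mol): P 1907, S 2252, Na 4562, B 2427.
So the second ionization energies run P < S < B < Na.

P < S < B < Na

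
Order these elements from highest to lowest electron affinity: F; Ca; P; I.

F is in period 2, group 17; P is in period 3, group 15; Ca is in period 4, group 2; I is in period 5, group 17.
Electron affinity generally becomes more exothermic across a period toward the halogens and less exothermic down a group.
These span different periods and groups, so the two trends combine.
P > Ca: both effects reinforce here, so P is clearly the higher of the two.
I > P: the two effects oppose for this pair; the across-period effect wins (295 vs 72 kJ/mol).
F > I: F sits above I in group 17, so the down-group effect alone puts F higher.
Tabulated electron affinity (kJ/mol): F 328, P 72, Ca 2, I 295.
So from highest to lowest: F > I > P > Ca.

F > I > P > Ca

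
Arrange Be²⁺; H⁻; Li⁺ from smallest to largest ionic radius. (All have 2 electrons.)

All of these have 2 electrons, so size is governed by nuclear charge alone: the more protons, the stronger the pull on the same electron cloud, and the smaller the ion.
Nuclear charges: Be²⁺ (Z=4), Li⁺ (Z=3), H⁻ (Z=1).
Smallest to largest: Be²⁺ < Li⁺ < H⁻.

Be²⁺ < Li⁺ < H⁻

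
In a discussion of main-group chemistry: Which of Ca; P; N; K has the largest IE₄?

Consider each +3 ion: Ca³⁺ is already 1 electron into the core; P³⁺ still has 2 valence electrons; N³⁺ still has 2 valence electrons; K³⁺ is already 2 electrons into the core.
Usually core removal costs more than valence removal, but here the competition is close: a tightly held n=2 valence electron can cost more to remove than an n=3 core electron, so the actual values have to decide it.
Valence configurations: P³⁺ [Ne]3s², N³⁺ [He]2s².
Tabulated IE_4 (kJ/mol): Ca 6491, P 4964, N 7475, K 5877.
So the fourth ionization energies run P < K < Ca < N.

N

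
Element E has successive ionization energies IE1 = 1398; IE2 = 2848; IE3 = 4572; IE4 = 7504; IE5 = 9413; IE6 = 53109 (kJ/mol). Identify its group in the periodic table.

Group 15

Look for the largest jump between consecutive ionization energies: IE6/IE5 ≈ 5.6, far larger than any earlier ratio.
That jump marks the point where a core electron is being removed. So the atom has 5 valence electrons.
A main-group element with 5 valence electrons is in group 15.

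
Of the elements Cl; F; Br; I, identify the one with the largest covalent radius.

F is in period 2, group 17; Cl is in period 3, group 17; Br is in period 4, group 17; I is in period 5, group 17.
Radius decreases left→right (rising Z_eff, same n) and increases top→bottom (higher n).
All are in group 17, so atomic radius increases down the group.
The largest covalent radius among these belongs to I.

I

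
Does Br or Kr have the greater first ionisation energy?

Br is in period 4, group 17; Kr is in period 4, group 18.
IE₁ increases left→right with effective nuclear charge and decreases top→bottom as the valence shell moves farther out.
All lie in period 4, so first ionization energy increases left to right.
So Kr has the greater first ionisation energy (Kr > Br).

Kr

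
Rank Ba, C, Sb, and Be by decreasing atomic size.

Ba > Sb > Be > C

Be is in period 2, group 2; C is in period 2, group 14; Sb is in period 5, group 15; Ba is in period 6, group 2.
Atomic radius shrinks across a period as nuclear charge pulls the same shell inward, and grows down a group as new shells are added.
These span different periods and groups, so the two trends combine.
Be > C: Be lies to the left of C in period 2, so the across-period effect alone puts Be larger.
Sb > Be: the two effects oppose for this pair; the down-group effect wins (140 vs 102 pm).
Ba > Sb: both effects reinforce here, so Ba is clearly the larger of the two.
Approximate values (pm): Be 102, C 75, Sb 140, Ba 196.
So from largest to smallest: Ba > Sb > Be > C.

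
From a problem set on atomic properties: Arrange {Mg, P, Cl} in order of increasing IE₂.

The second ionization energy removes an electron from the +1 ion. For each element: Mg⁺ still has 1 valence electron; P⁺ still has 4 valence electrons; Cl⁺ still has 6 valence electrons.
All are still removing valence electrons, so compare the +1 ions as you would atoms: IE_2 generally rises across a period (higher Z_eff) and falls down a group (larger shell), subject to the usual subshell exceptions.
Valence configurations: Mg⁺ [Ne]3s¹, P⁺ [Ne]3s²3p², Cl⁺ [Ne]3s²3p⁴.
The numbers (kJ/mol): Mg 1451, P 1907, Cl 2298.
So the second ionization energies run Mg < P < Cl.

Mg < P < Cl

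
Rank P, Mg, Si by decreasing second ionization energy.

P > Si > Mg

The second ionization energy removes an electron from the +1 ion. For each element: P⁺ still has 4 valence electrons; Mg⁺ still has 1 valence electron; Si⁺ still has 3 valence electrons.
All are still removing valence electrons, so compare the +1 ions as you would atoms: IE_2 generally rises across a period (higher Z_eff) and falls down a group (larger shell), subject to the usual subshell exceptions.
Valence configurations: P⁺ [Ne]3s²3p², Mg⁺ [Ne]3s¹, Si⁺ [Ne]3s²3p¹.
The numbers (kJ/mol): P 1907, Mg 1451, Si 1577.
Hence IE_2: Mg < Si < P.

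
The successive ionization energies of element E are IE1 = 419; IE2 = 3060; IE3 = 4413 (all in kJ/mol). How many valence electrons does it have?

Look for the largest jump between consecutive ionization energies: IE2/IE1 ≈ 7.3, far larger than any earlier ratio.
That jump marks the point where a core electron is being removed. So the atom has 1 valence electron.

1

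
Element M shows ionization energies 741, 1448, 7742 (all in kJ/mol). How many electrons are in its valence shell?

Look for the largest jump between consecutive ionization energies: IE3/IE2 ≈ 5.3, far larger than any earlier ratio.
That jump marks the point where a core electron is being removed. So the atom has 2 valence electrons.

2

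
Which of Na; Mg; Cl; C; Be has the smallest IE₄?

Cl

Consider each +3 ion: Na³⁺ is already 2 electrons into the core; Mg³⁺ is already 1 electron into the core; Cl³⁺ still has 4 valence electrons; C³⁺ still has 1 valence electron; Be³⁺ is already 1 electron into the core.
Core electrons are held far more tightly than valence electrons, so Na, Mg and Be top the IE_4 order.
Valence configurations: Cl³⁺ [Ne]3s²3p², C³⁺ [He]2s¹.
Tabulated IE_4 (kJ/mol): Na 9543, Mg 10543, Cl 5159, C 6223, Be 21007.
Overall IE_4 order: Cl < C < Na < Mg < Be.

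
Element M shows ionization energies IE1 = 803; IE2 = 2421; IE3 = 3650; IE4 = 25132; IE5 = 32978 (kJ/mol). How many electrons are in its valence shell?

3

Look for the largest jump between consecutive ionization energies: IE4/IE3 ≈ 6.9, far larger than any earlier ratio.
That jump marks the point where a core electron is being removed. So the atom has 3 valence electrons.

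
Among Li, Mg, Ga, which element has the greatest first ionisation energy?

Li is in period 2, group 1; Mg is in period 3, group 2; Ga is in period 4, group 13.
First ionization energy rises across a period (greater Z_eff holds electrons more tightly) and falls down a group (valence electrons are farther from the nucleus).
These sit on a diagonal, where the across-period and down-group effects partly cancel.
Ga > Li: period and group pull opposite ways; the across-period shift dominates (579 vs 520 kJ/mol).
Mg > Ga: the two effects oppose for this pair; the down-group effect wins (738 vs 579 kJ/mol).
For reference (kJ/mol): Li 520, Mg 738, Ga 579.
The greatest first ionisation energy among these belongs to Mg.

Mg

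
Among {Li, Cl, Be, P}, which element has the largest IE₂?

Consider each +1 ion: Li⁺ is the bare [He] core; Cl⁺ still has 6 valence electrons; Be⁺ still has 1 valence electron; P⁺ still has 4 valence electrons.
Pulling an electron out of a noble-gas core costs far more than removing a remaining valence electron, so Li sits at the high end of IE_2.
Valence configurations: Cl⁺ [Ne]3s²3p⁴, Be⁺ [He]2s¹, P⁺ [Ne]3s²3p².
Approximate IE_2 values (kJ/mol): Li 7298, Cl 2298, Be 1757, P 1907.
Putting it together, IE_2: Be < P < Cl < Li.

Li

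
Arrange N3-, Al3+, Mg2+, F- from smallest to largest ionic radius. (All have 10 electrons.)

All of these have 10 electrons, so size is governed by nuclear charge alone: the more protons, the stronger the pull on the same electron cloud, and the smaller the ion.
Nuclear charges: Al3+ (Z=13), Mg2+ (Z=12), F- (Z=9), N3- (Z=7).
Smallest to largest: Al3+ < Mg2+ < F- < N3-.

Al3+, Mg2+, F-, N3-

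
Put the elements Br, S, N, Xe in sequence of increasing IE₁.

S, Br, Xe, N

N is in period 2, group 15; S is in period 3, group 16; Br is in period 4, group 17; Xe is in period 5, group 18.
Removing the outermost electron gets harder across a period and easier down a group.
These sit on a diagonal, where the across-period and down-group effects partly cancel.
Br > S: period and group pull opposite ways; the across-period shift dominates (1140 vs 1000 kJ/mol).
Xe > Br: period and group pull opposite ways; the across-period shift dominates (1170 vs 1140 kJ/mol).
N > Xe: period and group pull opposite ways; the down-group shift dominates (1402 vs 1170 kJ/mol).
For reference (kJ/mol): N 1402, S 1000, Br 1140, Xe 1170.
So from lowest to highest: S < Br < Xe < N.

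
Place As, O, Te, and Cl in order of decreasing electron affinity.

O is in period 2, group 16; Cl is in period 3, group 17; As is in period 4, group 15; Te is in period 5, group 16.
EA tends to increase across a period and decrease down a group, though the pattern is less regular than for IE or radius.
Neither a single period nor a single group — weigh both effects.
O > As: both effects reinforce here, so O is clearly the higher of the two.
Te > O: this pair runs against the simple trend — see the exception note.
Cl > Te: both effects reinforce here, so Cl is clearly the higher of the two.
Note the exception: Te has a higher electron affinity than O, contrary to the simple trend — O's compact 2p subshell gives strong electron–electron repulsion on the added electron.
Approximate values (kJ/mol): O 141, Cl 349, As 78, Te 190.
So from highest to lowest: Cl > Te > O > As.

Cl > Te > O > As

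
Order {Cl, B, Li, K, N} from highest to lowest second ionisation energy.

Li > K > N > B > Cl

After 1 electron has been removed, what remains? Cl⁺ still has 6 valence electrons; B⁺ still has 2 valence electrons; Li⁺ is the bare [He] core; K⁺ is the bare [Ar] core; N⁺ still has 4 valence electrons.
Breaking into a closed-shell core is much more expensive than removing a leftover valence electron — K and Li have the largest IE_2 here.
Valence configurations: Cl⁺ [Ne]3s²3p⁴, B⁺ [He]2s², N⁺ [He]2s²2p².
The numbers (kJ/mol): Cl 2298, B 2427, Li 7298, K 3052, N 2856.
Overall IE_2 order: Cl < B < N < K < Li.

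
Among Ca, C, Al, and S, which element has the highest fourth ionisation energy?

The fourth ionization energy removes an electron from the +3 ion. For each element: Ca³⁺ is already 1 electron into the core; C³⁺ still has 1 valence electron; Al³⁺ is the bare [Ne] core; S³⁺ still has 3 valence electrons.
Pulling an electron out of a noble-gas core costs far more than removing a remaining valence electron, so Ca and Al sit at the high end of IE_4.
Valence configurations: C³⁺ [He]2s¹, S³⁺ [Ne]3s²3p¹.
The numbers (kJ/mol): Ca 6491, C 6223, Al 11577, S 4556.
Putting it together, IE_4: S < C < Ca < Al.

Al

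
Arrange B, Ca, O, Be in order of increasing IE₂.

Consider each +1 ion: B⁺ still has 2 valence electrons; Ca⁺ still has 1 valence electron; O⁺ still has 5 valence electrons; Be⁺ still has 1 valence electron.
All are still removing valence electrons, so compare the +1 ions as you would atoms: IE_2 generally rises across a period (higher Z_eff) and falls down a group (larger shell), subject to the usual subshell exceptions.
Valence configurations: B⁺ [He]2s², Ca⁺ [Ar]4s¹, O⁺ [He]2s²2p³, Be⁺ [He]2s¹.
Tabulated IE_2 (kJ/mol): B 2427, Ca 1145, O 3388, Be 1757.
Overall IE_2 order: Ca < Be < B < O.

Ca < Be < B < O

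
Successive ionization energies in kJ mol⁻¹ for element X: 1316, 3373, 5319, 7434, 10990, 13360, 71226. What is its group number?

Group 16

Look for the largest jump between consecutive ionization energies: IE7/IE6 ≈ 5.3, far larger than any earlier ratio.
That jump marks the point where a core electron is being removed. So the atom has 6 valence electrons.
A main-group element with 6 valence electrons is in group 16.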